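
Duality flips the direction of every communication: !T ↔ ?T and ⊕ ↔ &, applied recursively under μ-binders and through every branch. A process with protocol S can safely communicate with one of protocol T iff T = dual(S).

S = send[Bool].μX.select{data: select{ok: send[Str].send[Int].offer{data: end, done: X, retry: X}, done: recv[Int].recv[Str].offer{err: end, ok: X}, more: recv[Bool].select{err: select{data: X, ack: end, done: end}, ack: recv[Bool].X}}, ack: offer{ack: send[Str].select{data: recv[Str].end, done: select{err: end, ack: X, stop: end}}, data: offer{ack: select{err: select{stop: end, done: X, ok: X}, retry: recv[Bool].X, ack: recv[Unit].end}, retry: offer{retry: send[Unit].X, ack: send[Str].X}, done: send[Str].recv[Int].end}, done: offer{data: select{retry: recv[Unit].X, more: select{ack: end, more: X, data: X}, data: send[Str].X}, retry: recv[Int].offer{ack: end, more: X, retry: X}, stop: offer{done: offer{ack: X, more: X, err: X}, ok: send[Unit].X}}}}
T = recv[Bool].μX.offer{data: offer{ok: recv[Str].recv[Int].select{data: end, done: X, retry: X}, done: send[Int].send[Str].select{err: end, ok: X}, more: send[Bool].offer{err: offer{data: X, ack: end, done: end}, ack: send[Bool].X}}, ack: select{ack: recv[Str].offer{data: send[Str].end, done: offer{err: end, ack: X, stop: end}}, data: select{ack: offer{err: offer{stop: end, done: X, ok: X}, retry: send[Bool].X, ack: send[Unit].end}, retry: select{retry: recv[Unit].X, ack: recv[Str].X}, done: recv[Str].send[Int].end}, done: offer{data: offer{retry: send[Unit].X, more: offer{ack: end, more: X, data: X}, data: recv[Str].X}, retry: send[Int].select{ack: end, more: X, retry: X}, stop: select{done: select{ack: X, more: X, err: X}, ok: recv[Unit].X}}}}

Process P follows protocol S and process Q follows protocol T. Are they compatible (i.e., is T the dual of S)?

NO

send[Bool] vs recv[Bool]  match
  μX vs μX  match (μ self-dual)
    select{data,ack} vs offer{data,ack}  match same labels
      case data:
        select{ok,done,more} vs offer{ok,done,more}  match same labels
          case ok:
            send[Str] vs recv[Str]  match
              send[Int] vs recv[Int]  match
                offer{data,done,retry} vs select{data,done,retry}  match same labels
                  case data:
                    end vs end  match
                  case done:
                    X vs X  match
                  case retry:
                    X vs X  match
          case done:
            recv[Int] vs send[Int]  match
              recv[Str] vs send[Str]  match
                offer{err,ok} vs select{err,ok}  match same labels
                  case err:
                    end vs end  match
                  case ok:
                    X vs X  match
          case more:
            recv[Bool] vs send[Bool]  match
              select{err,ack} vs offer{err,ack}  match same labels
                case err:
                  select{data,ack,done} vs offer{data,ack,done}  match same labels
                    case data:
                      X vs X  match
                    case ack:
                      end vs end  match
                    case done:
                      end vs end  match
                case ack:
                  recv[Bool] vs send[Bool]  match
                    X vs X  match
      case ack:
        offer{ack,data,done} vs select{ack,data,done}  match same labels
          case ack:
            send[Str] vs recv[Str]  match
              select{data,done} vs offer{data,done}  match same labels
                case data:
                  recv[Str] vs send[Str]  match
                    end vs end  match
                case done:
                  select{err,ack,stop} vs offer{err,ack,stop}  match same labels
                    case err:
                      end vs end  match
                    case ack:
                      X vs X  match
                    case stop:
                      end vs end  match
          case data:
            offer{ack,retry,done} vs select{ack,retry,done}  match same labels
              case ack:
                select{err,retry,ack} vs offer{err,retry,ack}  match same labels
                  case err:
                    select{stop,done,ok} vs offer{stop,done,ok}  match same labels
                      case stop:
                        end vs end  match
                      case done:
                        X vs X  match
                      case ok:
                        X vs X  match
                  case retry:
                    recv[Bool] vs send[Bool]  match
                      X vs X  match
                  case ack:
                    recv[Unit] vs send[Unit]  match
                      end vs end  match
              case retry:
                offer{retry,ack} vs select{retry,ack}  match same labels
                  case retry:
                    send[Unit] vs recv[Unit]  match
                      X vs X  match
                  case ack:
                    send[Str] vs recv[Str]  match
                      X vs X  match
              case done:
                send[Str] vs recv[Str]  match
                  recv[Int] vs send[Int]  match
                    end vs end  match
          case done:
            offer{data,retry,stop} vs offer{data,retry,stop}  ✗ choice polarity not flipped — not dual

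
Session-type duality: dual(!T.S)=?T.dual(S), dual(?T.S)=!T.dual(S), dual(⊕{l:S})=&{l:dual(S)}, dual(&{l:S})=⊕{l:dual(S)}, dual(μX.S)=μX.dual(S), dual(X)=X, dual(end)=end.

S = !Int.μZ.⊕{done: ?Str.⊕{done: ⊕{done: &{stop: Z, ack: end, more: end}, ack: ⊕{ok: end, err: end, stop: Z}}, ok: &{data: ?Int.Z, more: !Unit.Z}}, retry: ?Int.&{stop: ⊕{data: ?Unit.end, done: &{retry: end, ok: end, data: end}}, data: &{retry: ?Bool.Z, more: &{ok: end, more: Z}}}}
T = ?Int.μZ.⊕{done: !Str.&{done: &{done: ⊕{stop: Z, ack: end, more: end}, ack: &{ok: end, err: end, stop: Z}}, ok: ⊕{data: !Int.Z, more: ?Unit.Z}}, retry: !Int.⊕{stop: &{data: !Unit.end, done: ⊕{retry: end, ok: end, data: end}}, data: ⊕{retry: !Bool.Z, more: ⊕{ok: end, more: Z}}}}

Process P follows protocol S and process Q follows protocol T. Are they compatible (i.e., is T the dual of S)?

NO

!Int | ?Int  match
  μZ | μZ  match (binder kept)
    ⊕{done,retry} | ⊕{done,retry}  ✗ choice polarity not flipped — not dual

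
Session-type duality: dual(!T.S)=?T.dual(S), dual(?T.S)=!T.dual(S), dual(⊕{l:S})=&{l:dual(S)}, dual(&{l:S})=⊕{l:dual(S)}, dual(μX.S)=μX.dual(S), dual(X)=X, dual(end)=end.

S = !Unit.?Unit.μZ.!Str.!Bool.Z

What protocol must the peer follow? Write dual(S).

!Unit ↦ ?Unit
  ?Unit ↦ !Unit
    μZ ↦ μZ  (rec unchanged)
      !Str ↦ ?Str
        !Bool ↦ ?Bool
          Z self-dual

?Unit.!Unit.μZ.?Str.?Bool.Z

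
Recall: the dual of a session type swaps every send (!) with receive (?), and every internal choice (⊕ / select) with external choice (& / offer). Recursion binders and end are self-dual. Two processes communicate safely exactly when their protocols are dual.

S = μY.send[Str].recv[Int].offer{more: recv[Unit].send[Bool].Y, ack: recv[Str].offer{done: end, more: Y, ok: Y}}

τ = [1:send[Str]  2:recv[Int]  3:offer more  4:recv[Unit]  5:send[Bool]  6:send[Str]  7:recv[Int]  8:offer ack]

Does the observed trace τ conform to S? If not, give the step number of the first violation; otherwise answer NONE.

NONE

step 1: send[Str]  match  cont: recv[Int].offer{more: recv[Unit].send[Bool].μY.…, ack: recv[Str].offer{done: end, more: μY.…, ok: μY.…}}
step 2: recv[Int]  match  cont: offer{more: recv[Unit].send[Bool].μY.…, ack: recv[Str].offer{done: end, more: μY.…, ok: μY.…}}
step 3: offer more  match  cont: recv[Unit].send[Bool].μY.…
step 4: recv[Unit]  match  cont: send[Bool].μY.…
step 5: send[Bool]  match  cont: μY.…
step 6: send[Str]  match  cont: recv[Int].offer{more: recv[Unit].send[Bool].μY.…, ack: recv[Str].offer{done: end, more: μY.…, ok: μY.…}}
step 7: recv[Int]  match  cont: offer{more: recv[Unit].send[Bool].μY.…, ack: recv[Str].offer{done: end, more: μY.…, ok: μY.…}}
step 8: offer ack  match  cont: recv[Str].offer{done: end, more: μY.…, ok: μY.…}
all 8 steps conform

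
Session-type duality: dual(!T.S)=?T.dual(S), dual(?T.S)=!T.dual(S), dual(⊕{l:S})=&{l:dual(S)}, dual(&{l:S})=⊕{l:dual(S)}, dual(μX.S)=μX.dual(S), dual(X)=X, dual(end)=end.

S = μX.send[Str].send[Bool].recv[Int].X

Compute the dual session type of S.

μX → μX  (binder kept)
  send[Str] → recv[Str]
    send[Bool] → recv[Bool]
      recv[Int] → send[Int]
        X ↦ X

μX.recv[Str].recv[Bool].send[Int].X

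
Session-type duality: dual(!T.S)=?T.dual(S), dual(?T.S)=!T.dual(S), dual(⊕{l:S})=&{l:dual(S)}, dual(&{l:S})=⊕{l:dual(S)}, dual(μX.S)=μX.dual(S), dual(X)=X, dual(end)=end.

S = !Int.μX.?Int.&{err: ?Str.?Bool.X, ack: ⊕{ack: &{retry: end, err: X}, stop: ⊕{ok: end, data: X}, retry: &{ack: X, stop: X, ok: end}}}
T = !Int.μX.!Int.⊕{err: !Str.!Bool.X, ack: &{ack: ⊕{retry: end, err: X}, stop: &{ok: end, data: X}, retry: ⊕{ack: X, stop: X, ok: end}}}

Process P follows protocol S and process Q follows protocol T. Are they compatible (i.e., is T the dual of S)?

NO

!Int ‖ !Int  ✗ same direction on both sides — not dual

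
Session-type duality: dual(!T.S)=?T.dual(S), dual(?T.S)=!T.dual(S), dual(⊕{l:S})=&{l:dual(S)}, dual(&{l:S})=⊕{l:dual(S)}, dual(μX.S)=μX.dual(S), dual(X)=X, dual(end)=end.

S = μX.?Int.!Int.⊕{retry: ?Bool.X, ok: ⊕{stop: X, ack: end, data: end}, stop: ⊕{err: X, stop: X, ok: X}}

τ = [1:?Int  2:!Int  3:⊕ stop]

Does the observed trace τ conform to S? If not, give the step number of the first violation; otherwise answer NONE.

step 1: ?Int  ok  cont: !Int.⊕{retry: ?Bool.μX.…, ok: ⊕{stop: μX.…, ack: end, data: end}, stop: ⊕{err: μX.…, stop: μX.…, ok: μX.…}}
step 2: !Int  ok  cont: ⊕{retry: ?Bool.μX.…, ok: ⊕{stop: μX.…, ack: end, data: end}, stop: ⊕{err: μX.…, stop: μX.…, ok: μX.…}}
step 3: ⊕ stop  ok  cont: ⊕{err: μX.…, stop: μX.…, ok: μX.…}
τ conforms to S (length 3)

NONE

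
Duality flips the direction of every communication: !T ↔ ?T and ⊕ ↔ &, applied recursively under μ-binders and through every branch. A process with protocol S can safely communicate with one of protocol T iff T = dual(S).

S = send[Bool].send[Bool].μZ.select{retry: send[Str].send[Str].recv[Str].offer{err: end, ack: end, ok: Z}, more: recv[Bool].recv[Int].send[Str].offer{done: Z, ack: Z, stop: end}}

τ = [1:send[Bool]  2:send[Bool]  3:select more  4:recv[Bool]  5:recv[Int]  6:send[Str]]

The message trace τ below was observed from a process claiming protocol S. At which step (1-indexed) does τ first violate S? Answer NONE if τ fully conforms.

@1 send[Bool]  match  now at send[Bool].μZ.…
@2 send[Bool]  match  now at μZ.…
@3 select more  match  now at recv[Bool].recv[Int].send[Str].offer{done: μZ.…, ack: μZ.…, stop: end}
@4 recv[Bool]  match  now at recv[Int].send[Str].offer{done: μZ.…, ack: μZ.…, stop: end}
@5 recv[Int]  match  now at send[Str].offer{done: μZ.…, ack: μZ.…, stop: end}
@6 send[Str]  match  now at offer{done: μZ.…, ack: μZ.…, stop: end}
all 6 steps conform

NONE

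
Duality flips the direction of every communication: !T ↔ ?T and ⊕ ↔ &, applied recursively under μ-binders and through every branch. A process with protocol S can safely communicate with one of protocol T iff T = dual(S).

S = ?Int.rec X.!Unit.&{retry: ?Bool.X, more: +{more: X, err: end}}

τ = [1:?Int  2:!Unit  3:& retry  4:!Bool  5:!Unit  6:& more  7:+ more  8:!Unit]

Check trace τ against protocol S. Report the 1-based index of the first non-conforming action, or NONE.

[1] ?Int  ok  residual = rec X.…
[2] !Unit  ok  residual = &{retry: ?Bool.rec X.…, more: +{more: rec X.…, err: end}}
[3] & retry  ok  residual = ?Bool.rec X.…
[4] got !Bool, protocol expects ?Bool  ✗

4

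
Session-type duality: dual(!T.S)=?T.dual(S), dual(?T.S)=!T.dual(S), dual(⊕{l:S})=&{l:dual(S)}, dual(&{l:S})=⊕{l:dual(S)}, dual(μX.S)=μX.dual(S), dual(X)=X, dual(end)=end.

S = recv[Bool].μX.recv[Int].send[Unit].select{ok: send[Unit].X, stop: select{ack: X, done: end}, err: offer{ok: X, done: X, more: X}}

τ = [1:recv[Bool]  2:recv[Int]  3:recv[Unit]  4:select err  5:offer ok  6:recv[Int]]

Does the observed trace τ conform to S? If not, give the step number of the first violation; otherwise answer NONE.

step 1: recv[Bool]  ok  residual = μX.…
step 2: recv[Int]  ok  residual = send[Unit].select{ok: send[Unit].μX.…, stop: select{ack: μX.…, done: end}, err: offer{ok: μX.…, done: μX.…, more: μX.…}}
step 3: got recv[Unit], protocol expects send[Unit]  ✗

3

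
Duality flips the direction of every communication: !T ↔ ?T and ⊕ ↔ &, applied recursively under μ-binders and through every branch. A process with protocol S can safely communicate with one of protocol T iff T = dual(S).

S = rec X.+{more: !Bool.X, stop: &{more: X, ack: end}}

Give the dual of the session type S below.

rec X.&{more: ?Bool.X, stop: +{more: X, ack: end}}

rec X ↦ rec X  (rec unchanged)
  +{more,stop} ↦ &{more,stop}  (⊕→&)
    [more]
      !Bool ↦ ?Bool
        X ↦ X
    [stop]
      &{more,ack} ↦ +{more,ack}  (external→internal)
        [more]
          X ↦ X
        [ack]
          end ↦ end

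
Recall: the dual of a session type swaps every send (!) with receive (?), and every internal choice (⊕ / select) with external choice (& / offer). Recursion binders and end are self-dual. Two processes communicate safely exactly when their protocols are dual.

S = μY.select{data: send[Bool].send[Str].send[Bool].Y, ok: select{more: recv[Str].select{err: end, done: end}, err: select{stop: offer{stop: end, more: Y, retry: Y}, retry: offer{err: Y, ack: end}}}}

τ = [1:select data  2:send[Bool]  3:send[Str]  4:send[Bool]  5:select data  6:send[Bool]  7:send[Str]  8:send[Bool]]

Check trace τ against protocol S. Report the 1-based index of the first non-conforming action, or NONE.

NONE

@1 select data  match  cont: send[Bool].send[Str].send[Bool].μY.…
@2 send[Bool]  match  cont: send[Str].send[Bool].μY.…
@3 send[Str]  match  cont: send[Bool].μY.…
@4 send[Bool]  match  cont: μY.…
@5 select data  match  cont: send[Bool].send[Str].send[Bool].μY.…
@6 send[Bool]  match  cont: send[Str].send[Bool].μY.…
@7 send[Str]  match  cont: send[Bool].μY.…
@8 send[Bool]  match  cont: μY.…
all 8 steps conform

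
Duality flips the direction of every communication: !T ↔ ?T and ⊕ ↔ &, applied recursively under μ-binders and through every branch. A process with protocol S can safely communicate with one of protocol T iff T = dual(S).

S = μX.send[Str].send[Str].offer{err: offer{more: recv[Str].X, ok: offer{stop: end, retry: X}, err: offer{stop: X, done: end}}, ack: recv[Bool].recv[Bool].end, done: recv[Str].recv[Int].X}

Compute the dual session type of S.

μX = μX  (μ self-dual)
  send[Str] = recv[Str]
    send[Str] = recv[Str]
      offer{err,ack,done} = select{err,ack,done}  (offer→select)
        • err:
          offer{more,ok,err} = select{more,ok,err}  (offer→select)
            • more:
              recv[Str] = send[Str]
                X self-dual
            • ok:
              offer{stop,retry} = select{stop,retry}  (offer→select)
                • stop:
                  end self-dual
                • retry:
                  X self-dual
            • err:
              offer{stop,done} = select{stop,done}  (offer→select)
                • stop:
                  X self-dual
                • done:
                  end self-dual
        • ack:
          recv[Bool] = send[Bool]
            recv[Bool] = send[Bool]
              end self-dual
        • done:
          recv[Str] = send[Str]
            recv[Int] = send[Int]
              X self-dual

μX.recv[Str].recv[Str].select{err: select{more: send[Str].X, ok: select{stop: end, retry: X}, err: select{stop: X, done: end}}, ack: send[Bool].send[Bool].end, done: send[Str].send[Int].X}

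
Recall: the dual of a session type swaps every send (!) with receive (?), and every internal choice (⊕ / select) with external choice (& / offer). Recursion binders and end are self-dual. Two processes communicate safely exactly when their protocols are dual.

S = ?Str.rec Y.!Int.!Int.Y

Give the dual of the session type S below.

!Str.rec Y.?Int.?Int.Y

?Str = !Str
  rec Y = rec Y  (rec unchanged)
    !Int = ?Int
      !Int = ?Int
        Y self-dual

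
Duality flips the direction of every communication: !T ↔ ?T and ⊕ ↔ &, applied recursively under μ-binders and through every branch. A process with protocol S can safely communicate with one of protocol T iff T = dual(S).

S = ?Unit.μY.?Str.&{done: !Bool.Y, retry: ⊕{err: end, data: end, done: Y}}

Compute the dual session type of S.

?Unit = !Unit
  μY = μY  (binder kept)
    ?Str = !Str
      &{done,retry} = ⊕{done,retry}  (external→internal)
        case done:
          !Bool = ?Bool
            Y ↦ Y
        case retry:
          ⊕{err,data,done} = &{err,data,done}  (⊕→&)
            case err:
              end ↦ end
            case data:
              end ↦ end
            case done:
              Y ↦ Y

!Unit.μY.!Str.⊕{done: ?Bool.Y, retry: &{err: end, data: end, done: Y}}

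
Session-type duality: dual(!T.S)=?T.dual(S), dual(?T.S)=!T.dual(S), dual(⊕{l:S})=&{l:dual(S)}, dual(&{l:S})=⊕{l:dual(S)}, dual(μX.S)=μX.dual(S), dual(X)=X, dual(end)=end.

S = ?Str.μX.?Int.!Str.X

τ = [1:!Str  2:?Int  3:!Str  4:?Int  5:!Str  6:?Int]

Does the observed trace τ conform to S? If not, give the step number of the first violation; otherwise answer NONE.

[1] got !Str, protocol expects ?Str  ✗

1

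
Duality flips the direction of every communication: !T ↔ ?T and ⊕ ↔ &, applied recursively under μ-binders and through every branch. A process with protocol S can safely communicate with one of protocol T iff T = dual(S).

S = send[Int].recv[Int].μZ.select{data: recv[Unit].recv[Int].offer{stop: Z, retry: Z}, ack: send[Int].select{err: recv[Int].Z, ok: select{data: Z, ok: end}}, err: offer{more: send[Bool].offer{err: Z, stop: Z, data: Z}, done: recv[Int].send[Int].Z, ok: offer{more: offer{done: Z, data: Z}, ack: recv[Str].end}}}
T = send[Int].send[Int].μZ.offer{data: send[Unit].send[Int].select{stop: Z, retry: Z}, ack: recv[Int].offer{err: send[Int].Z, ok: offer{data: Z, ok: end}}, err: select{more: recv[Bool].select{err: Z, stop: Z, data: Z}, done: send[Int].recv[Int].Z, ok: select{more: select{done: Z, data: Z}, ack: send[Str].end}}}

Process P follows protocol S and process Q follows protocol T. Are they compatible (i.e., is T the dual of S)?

send[Int] | send[Int]  ✗ same direction on both sides — not dual

NO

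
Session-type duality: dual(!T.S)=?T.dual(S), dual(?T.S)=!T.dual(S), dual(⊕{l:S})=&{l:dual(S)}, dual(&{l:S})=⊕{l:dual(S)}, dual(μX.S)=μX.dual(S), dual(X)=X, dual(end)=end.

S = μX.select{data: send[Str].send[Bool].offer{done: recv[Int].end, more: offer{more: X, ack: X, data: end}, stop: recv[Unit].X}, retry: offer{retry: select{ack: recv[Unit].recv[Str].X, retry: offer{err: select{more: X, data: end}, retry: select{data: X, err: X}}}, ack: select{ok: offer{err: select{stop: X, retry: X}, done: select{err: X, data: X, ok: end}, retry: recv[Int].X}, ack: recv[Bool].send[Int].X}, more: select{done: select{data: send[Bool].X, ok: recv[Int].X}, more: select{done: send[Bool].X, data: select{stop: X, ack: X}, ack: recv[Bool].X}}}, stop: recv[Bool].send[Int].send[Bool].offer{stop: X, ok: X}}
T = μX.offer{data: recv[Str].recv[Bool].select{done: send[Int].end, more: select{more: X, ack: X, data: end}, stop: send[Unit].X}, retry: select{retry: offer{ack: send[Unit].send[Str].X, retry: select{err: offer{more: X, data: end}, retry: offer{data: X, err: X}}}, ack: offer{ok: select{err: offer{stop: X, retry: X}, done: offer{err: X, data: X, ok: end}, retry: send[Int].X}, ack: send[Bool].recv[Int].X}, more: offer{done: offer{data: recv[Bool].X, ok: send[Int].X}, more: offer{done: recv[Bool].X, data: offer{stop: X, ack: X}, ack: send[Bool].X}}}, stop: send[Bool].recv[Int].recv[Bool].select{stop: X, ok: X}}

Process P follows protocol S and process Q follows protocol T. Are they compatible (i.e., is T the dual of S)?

μX ‖ μX  match (rec unchanged)
  select{data,retry,stop} ‖ offer{data,retry,stop}  match same labels
    [data]
      send[Str] ‖ recv[Str]  match
        send[Bool] ‖ recv[Bool]  match
          offer{done,more,stop} ‖ select{done,more,stop}  match same labels
            [done]
              recv[Int] ‖ send[Int]  match
                end ‖ end  match
            [more]
              offer{more,ack,data} ‖ select{more,ack,data}  match same labels
                [more]
                  X ‖ X  match
                [ack]
                  X ‖ X  match
                [data]
                  end ‖ end  match
            [stop]
              recv[Unit] ‖ send[Unit]  match
                X ‖ X  match
    [retry]
      offer{retry,ack,more} ‖ select{retry,ack,more}  match same labels
        [retry]
          select{ack,retry} ‖ offer{ack,retry}  match same labels
            [ack]
              recv[Unit] ‖ send[Unit]  match
                recv[Str] ‖ send[Str]  match
                  X ‖ X  match
            [retry]
              offer{err,retry} ‖ select{err,retry}  match same labels
                [err]
                  select{more,data} ‖ offer{more,data}  match same labels
                    [more]
                      X ‖ X  match
                    [data]
                      end ‖ end  match
                [retry]
                  select{data,err} ‖ offer{data,err}  match same labels
                    [data]
                      X ‖ X  match
                    [err]
                      X ‖ X  match
        [ack]
          select{ok,ack} ‖ offer{ok,ack}  match same labels
            [ok]
              offer{err,done,retry} ‖ select{err,done,retry}  match same labels
                [err]
                  select{stop,retry} ‖ offer{stop,retry}  match same labels
                    [stop]
                      X ‖ X  match
                    [retry]
                      X ‖ X  match
                [done]
                  select{err,data,ok} ‖ offer{err,data,ok}  match same labels
                    [err]
                      X ‖ X  match
                    [data]
                      X ‖ X  match
                    [ok]
                      end ‖ end  match
                [retry]
                  recv[Int] ‖ send[Int]  match
                    X ‖ X  match
            [ack]
              recv[Bool] ‖ send[Bool]  match
                send[Int] ‖ recv[Int]  match
                  X ‖ X  match
        [more]
          select{done,more} ‖ offer{done,more}  match same labels
            [done]
              select{data,ok} ‖ offer{data,ok}  match same labels
                [data]
                  send[Bool] ‖ recv[Bool]  match
                    X ‖ X  match
                [ok]
                  recv[Int] ‖ send[Int]  match
                    X ‖ X  match
            [more]
              select{done,data,ack} ‖ offer{done,data,ack}  match same labels
                [done]
                  send[Bool] ‖ recv[Bool]  match
                    X ‖ X  match
                [data]
                  select{stop,ack} ‖ offer{stop,ack}  match same labels
                    [stop]
                      X ‖ X  match
                    [ack]
                      X ‖ X  match
                [ack]
                  recv[Bool] ‖ send[Bool]  match
                    X ‖ X  match
    [stop]
      recv[Bool] ‖ send[Bool]  match
        send[Int] ‖ recv[Int]  match
          send[Bool] ‖ recv[Bool]  match
            offer{stop,ok} ‖ select{stop,ok}  match same labels
              [stop]
                X ‖ X  match
              [ok]
                X ‖ X  match

YES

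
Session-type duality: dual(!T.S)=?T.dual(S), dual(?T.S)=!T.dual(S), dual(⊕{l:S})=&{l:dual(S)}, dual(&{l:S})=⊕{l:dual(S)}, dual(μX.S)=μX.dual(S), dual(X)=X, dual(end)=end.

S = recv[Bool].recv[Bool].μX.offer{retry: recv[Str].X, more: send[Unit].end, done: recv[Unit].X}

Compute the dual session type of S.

recv[Bool] = send[Bool]
  recv[Bool] = send[Bool]
    μX = μX  (rec unchanged)
      offer{retry,more,done} = select{retry,more,done}  (external→internal)
        • retry:
          recv[Str] = send[Str]
            dual(X) = X
        • more:
          send[Unit] = recv[Unit]
            dual(end) = end
        • done:
          recv[Unit] = send[Unit]
            dual(X) = X

send[Bool].send[Bool].μX.select{retry: send[Str].X, more: recv[Unit].end, done: send[Unit].X}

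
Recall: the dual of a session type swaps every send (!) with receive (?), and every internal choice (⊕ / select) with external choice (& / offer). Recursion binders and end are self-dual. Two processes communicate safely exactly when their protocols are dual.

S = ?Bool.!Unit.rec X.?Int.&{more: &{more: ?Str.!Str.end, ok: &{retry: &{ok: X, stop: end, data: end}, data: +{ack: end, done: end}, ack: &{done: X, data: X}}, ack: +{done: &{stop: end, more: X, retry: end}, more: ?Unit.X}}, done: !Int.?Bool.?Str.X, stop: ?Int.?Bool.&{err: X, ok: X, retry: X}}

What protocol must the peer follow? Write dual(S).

!Bool.?Unit.rec X.!Int.+{more: +{more: !Str.?Str.end, ok: +{retry: +{ok: X, stop: end, data: end}, data: &{ack: end, done: end}, ack: +{done: X, data: X}}, ack: &{done: +{stop: end, more: X, retry: end}, more: !Unit.X}}, done: ?Int.!Bool.!Str.X, stop: !Int.!Bool.+{err: X, ok: X, retry: X}}

?Bool ↦ !Bool
  !Unit ↦ ?Unit
    rec X ↦ rec X  (μ self-dual)
      ?Int ↦ !Int
        &{more,done,stop} ↦ +{more,done,stop}  (offer→select)
          case more:
            &{more,ok,ack} ↦ +{more,ok,ack}  (offer→select)
              case more:
                ?Str ↦ !Str
                  !Str ↦ ?Str
                    end self-dual
              case ok:
                &{retry,data,ack} ↦ +{retry,data,ack}  (offer→select)
                  case retry:
                    &{ok,stop,data} ↦ +{ok,stop,data}  (offer→select)
                      case ok:
                        X self-dual
                      case stop:
                        end self-dual
                      case data:
                        end self-dual
                  case data:
                    +{ack,done} ↦ &{ack,done}  (⊕→&)
                      case ack:
                        end self-dual
                      case done:
                        end self-dual
                  case ack:
                    &{done,data} ↦ +{done,data}  (offer→select)
                      case done:
                        X self-dual
                      case data:
                        X self-dual
              case ack:
                +{done,more} ↦ &{done,more}  (⊕→&)
                  case done:
                    &{stop,more,retry} ↦ +{stop,more,retry}  (offer→select)
                      case stop:
                        end self-dual
                      case more:
                        X self-dual
                      case retry:
                        end self-dual
                  case more:
                    ?Unit ↦ !Unit
                      X self-dual
          case done:
            !Int ↦ ?Int
              ?Bool ↦ !Bool
                ?Str ↦ !Str
                  X self-dual
          case stop:
            ?Int ↦ !Int
              ?Bool ↦ !Bool
                &{err,ok,retry} ↦ +{err,ok,retry}  (offer→select)
                  case err:
                    X self-dual
                  case ok:
                    X self-dual
                  case retry:
                    X self-dual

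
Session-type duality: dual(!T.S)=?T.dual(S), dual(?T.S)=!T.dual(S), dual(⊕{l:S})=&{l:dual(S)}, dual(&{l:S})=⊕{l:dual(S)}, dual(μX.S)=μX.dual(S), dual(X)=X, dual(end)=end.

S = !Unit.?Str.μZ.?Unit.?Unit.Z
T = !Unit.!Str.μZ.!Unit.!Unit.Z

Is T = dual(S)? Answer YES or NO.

NO

!Unit | !Unit  ✗ same direction on both sides — not dual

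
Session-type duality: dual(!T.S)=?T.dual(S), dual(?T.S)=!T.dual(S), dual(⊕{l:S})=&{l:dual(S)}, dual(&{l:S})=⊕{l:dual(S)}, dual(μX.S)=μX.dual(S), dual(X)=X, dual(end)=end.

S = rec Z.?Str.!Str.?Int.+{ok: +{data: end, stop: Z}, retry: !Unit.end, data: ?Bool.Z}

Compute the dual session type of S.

rec Z → rec Z  (μ self-dual)
  ?Str → !Str
    !Str → ?Str
      ?Int → !Int
        +{ok,retry,data} → &{ok,retry,data}  (internal→external)
          case ok:
            +{data,stop} → &{data,stop}  (internal→external)
              case data:
                end self-dual
              case stop:
                Z self-dual
          case retry:
            !Unit → ?Unit
              end self-dual
          case data:
            ?Bool → !Bool
              Z self-dual

rec Z.!Str.?Str.!Int.&{ok: &{data: end, stop: Z}, retry: ?Unit.end, data: !Bool.Z}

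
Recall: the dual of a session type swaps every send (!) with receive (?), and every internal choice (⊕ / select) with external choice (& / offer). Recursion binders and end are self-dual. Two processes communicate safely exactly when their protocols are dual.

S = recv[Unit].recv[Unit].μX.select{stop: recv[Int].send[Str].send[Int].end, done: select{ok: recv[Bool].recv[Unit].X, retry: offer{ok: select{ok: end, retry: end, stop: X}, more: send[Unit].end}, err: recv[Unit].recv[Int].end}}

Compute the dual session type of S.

send[Unit].send[Unit].μX.offer{stop: send[Int].recv[Str].recv[Int].end, done: offer{ok: send[Bool].send[Unit].X, retry: select{ok: offer{ok: end, retry: end, stop: X}, more: recv[Unit].end}, err: send[Unit].send[Int].end}}

recv[Unit] ↦ send[Unit]
  recv[Unit] ↦ send[Unit]
    μX ↦ μX  (rec unchanged)
      select{stop,done} ↦ offer{stop,done}  (⊕→&)
        • stop:
          recv[Int] ↦ send[Int]
            send[Str] ↦ recv[Str]
              send[Int] ↦ recv[Int]
                end self-dual
        • done:
          select{ok,retry,err} ↦ offer{ok,retry,err}  (⊕→&)
            • ok:
              recv[Bool] ↦ send[Bool]
                recv[Unit] ↦ send[Unit]
                  X self-dual
            • retry:
              offer{ok,more} ↦ select{ok,more}  (offer→select)
                • ok:
                  select{ok,retry,stop} ↦ offer{ok,retry,stop}  (⊕→&)
                    • ok:
                      end self-dual
                    • retry:
                      end self-dual
                    • stop:
                      X self-dual
                • more:
                  send[Unit] ↦ recv[Unit]
                    end self-dual
            • err:
              recv[Unit] ↦ send[Unit]
                recv[Int] ↦ send[Int]
                  end self-dual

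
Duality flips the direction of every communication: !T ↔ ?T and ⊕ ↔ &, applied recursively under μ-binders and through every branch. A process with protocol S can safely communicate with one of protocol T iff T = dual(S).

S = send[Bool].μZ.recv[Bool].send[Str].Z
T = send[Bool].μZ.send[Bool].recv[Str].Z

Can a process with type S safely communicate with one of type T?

NO

send[Bool] | send[Bool]  ✗ same direction on both sides — not dual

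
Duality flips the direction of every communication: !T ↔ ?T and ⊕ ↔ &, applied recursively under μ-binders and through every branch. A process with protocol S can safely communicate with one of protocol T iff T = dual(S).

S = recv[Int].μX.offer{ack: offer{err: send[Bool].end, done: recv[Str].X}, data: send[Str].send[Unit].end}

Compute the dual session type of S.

send[Int].μX.select{ack: select{err: recv[Bool].end, done: send[Str].X}, data: recv[Str].recv[Unit].end}

recv[Int] = send[Int]
  μX = μX  (rec unchanged)
    offer{ack,data} = select{ack,data}  (&→⊕)
      [ack]
        offer{err,done} = select{err,done}  (&→⊕)
          [err]
            send[Bool] = recv[Bool]
              end self-dual
          [done]
            recv[Str] = send[Str]
              X self-dual
      [data]
        send[Str] = recv[Str]
          send[Unit] = recv[Unit]
            end self-dual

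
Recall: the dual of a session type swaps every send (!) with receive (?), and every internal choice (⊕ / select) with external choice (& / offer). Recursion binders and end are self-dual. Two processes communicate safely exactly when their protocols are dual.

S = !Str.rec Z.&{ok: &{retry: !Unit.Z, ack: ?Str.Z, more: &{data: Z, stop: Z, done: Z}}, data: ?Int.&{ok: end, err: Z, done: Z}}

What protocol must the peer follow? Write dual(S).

!Str → ?Str
  rec Z → rec Z  (binder kept)
    &{ok,data} → +{ok,data}  (offer→select)
      • ok:
        &{retry,ack,more} → +{retry,ack,more}  (offer→select)
          • retry:
            !Unit → ?Unit
              Z self-dual
          • ack:
            ?Str → !Str
              Z self-dual
          • more:
            &{data,stop,done} → +{data,stop,done}  (offer→select)
              • data:
                Z self-dual
              • stop:
                Z self-dual
              • done:
                Z self-dual
      • data:
        ?Int → !Int
          &{ok,err,done} → +{ok,err,done}  (offer→select)
            • ok:
              end self-dual
            • err:
              Z self-dual
            • done:
              Z self-dual

?Str.rec Z.+{ok: +{retry: ?Unit.Z, ack: !Str.Z, more: +{data: Z, stop: Z, done: Z}}, data: !Int.+{ok: end, err: Z, done: Z}}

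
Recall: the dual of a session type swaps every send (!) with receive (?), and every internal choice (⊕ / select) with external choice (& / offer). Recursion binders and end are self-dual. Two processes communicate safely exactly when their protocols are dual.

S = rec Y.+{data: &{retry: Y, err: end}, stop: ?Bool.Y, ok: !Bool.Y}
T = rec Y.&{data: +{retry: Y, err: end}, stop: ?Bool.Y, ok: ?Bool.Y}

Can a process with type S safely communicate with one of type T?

NO

rec Y | rec Y  ok (rec unchanged)
  +{data,stop,ok} | &{data,stop,ok}  ok labels match
    case data:
      &{retry,err} | +{retry,err}  ok labels match
        case retry:
          Y | Y  ok
        case err:
          end | end  ok
    case stop:
      ?Bool | ?Bool  ✗ same direction on both sides — not dual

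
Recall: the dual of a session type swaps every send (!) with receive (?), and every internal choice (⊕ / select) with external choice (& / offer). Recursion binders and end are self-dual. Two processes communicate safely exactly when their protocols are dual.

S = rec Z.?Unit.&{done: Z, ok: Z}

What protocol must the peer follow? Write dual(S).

rec Z.!Unit.+{done: Z, ok: Z}

rec Z ↦ rec Z  (rec unchanged)
  ?Unit ↦ !Unit
    &{done,ok} ↦ +{done,ok}  (external→internal)
      case done:
        dual(Z) = Z
      case ok:
        dual(Z) = Z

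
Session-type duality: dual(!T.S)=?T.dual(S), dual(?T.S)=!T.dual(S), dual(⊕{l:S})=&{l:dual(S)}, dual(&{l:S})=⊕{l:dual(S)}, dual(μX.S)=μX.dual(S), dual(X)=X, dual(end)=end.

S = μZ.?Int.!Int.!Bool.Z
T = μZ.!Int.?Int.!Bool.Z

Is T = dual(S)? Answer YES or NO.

NO

μZ vs μZ  ok (μ self-dual)
  ?Int vs !Int  ok
    !Int vs ?Int  ok
      !Bool vs !Bool  ✗ same direction on both sides — not dual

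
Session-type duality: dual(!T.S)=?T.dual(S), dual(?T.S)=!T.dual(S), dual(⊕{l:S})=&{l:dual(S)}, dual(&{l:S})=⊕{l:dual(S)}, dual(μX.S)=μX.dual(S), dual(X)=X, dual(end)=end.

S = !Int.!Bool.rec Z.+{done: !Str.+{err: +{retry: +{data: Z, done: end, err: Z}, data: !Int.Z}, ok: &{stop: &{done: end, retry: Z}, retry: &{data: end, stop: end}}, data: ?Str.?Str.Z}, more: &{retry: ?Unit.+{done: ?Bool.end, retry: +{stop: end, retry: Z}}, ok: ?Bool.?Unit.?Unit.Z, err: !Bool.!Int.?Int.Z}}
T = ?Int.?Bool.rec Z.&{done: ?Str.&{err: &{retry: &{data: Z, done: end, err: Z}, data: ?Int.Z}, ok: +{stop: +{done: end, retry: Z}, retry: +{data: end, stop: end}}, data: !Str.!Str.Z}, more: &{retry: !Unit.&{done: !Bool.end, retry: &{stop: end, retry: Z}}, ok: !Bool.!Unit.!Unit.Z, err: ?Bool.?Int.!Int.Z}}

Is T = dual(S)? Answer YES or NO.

NO

!Int vs ?Int  ✓
  !Bool vs ?Bool  ✓
    rec Z vs rec Z  ✓ (rec unchanged)
      +{done,more} vs &{done,more}  ✓ labels match
        case done:
          !Str vs ?Str  ✓
            +{err,ok,data} vs &{err,ok,data}  ✓ labels match
              case err:
                +{retry,data} vs &{retry,data}  ✓ labels match
                  case retry:
                    +{data,done,err} vs &{data,done,err}  ✓ labels match
                      case data:
                        Z vs Z  ✓
                      case done:
                        end vs end  ✓
                      case err:
                        Z vs Z  ✓
                  case data:
                    !Int vs ?Int  ✓
                      Z vs Z  ✓
              case ok:
                &{stop,retry} vs +{stop,retry}  ✓ labels match
                  case stop:
                    &{done,retry} vs +{done,retry}  ✓ labels match
                      case done:
                        end vs end  ✓
                      case retry:
                        Z vs Z  ✓
                  case retry:
                    &{data,stop} vs +{data,stop}  ✓ labels match
                      case data:
                        end vs end  ✓
                      case stop:
                        end vs end  ✓
              case data:
                ?Str vs !Str  ✓
                  ?Str vs !Str  ✓
                    Z vs Z  ✓
        case more:
          &{retry,ok,err} vs &{retry,ok,err}  ✗ choice polarity not flipped — not dual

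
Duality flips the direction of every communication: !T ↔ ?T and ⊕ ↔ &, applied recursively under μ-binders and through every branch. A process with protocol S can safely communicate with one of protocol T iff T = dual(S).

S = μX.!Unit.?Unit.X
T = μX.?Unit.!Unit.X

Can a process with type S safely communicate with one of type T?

YES

μX | μX  ✓ (binder kept)
  !Unit | ?Unit  ✓
    ?Unit | !Unit  ✓
      X | X  ✓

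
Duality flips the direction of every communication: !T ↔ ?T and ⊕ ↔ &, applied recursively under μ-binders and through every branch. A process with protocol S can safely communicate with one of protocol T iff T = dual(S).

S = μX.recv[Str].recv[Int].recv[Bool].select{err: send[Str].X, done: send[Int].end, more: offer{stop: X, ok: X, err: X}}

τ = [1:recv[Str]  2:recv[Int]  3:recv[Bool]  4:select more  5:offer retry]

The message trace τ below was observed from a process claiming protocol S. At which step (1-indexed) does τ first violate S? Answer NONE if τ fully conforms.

5

[1] recv[Str]  ok  cont: recv[Int].recv[Bool].select{err: send[Str].μX.…, done: send[Int].end, more: offer{stop: μX.…, ok: μX.…, err: μX.…}}
[2] recv[Int]  ok  cont: recv[Bool].select{err: send[Str].μX.…, done: send[Int].end, more: offer{stop: μX.…, ok: μX.…, err: μX.…}}
[3] recv[Bool]  ok  cont: select{err: send[Str].μX.…, done: send[Int].end, more: offer{stop: μX.…, ok: μX.…, err: μX.…}}
[4] select more  ok  cont: offer{stop: μX.…, ok: μX.…, err: μX.…}
[5] got offer retry, protocol expects offer stop or offer ok or offer err  ✗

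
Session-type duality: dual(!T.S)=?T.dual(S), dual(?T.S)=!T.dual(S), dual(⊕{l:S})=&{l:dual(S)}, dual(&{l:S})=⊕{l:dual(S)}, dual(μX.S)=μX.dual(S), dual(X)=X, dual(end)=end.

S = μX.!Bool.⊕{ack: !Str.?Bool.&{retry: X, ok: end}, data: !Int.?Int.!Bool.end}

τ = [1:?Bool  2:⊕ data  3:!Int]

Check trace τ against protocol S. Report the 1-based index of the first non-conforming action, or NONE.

@1 got ?Bool, protocol expects !Bool  ✗

1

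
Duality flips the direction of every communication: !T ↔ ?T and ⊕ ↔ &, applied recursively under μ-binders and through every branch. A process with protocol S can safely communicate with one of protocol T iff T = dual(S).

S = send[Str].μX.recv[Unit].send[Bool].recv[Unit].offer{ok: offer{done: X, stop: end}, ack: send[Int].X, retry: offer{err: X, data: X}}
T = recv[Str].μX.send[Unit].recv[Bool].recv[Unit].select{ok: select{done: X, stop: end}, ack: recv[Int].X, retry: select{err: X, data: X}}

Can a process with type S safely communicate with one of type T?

NO

send[Str] | recv[Str]  ok
  μX | μX  ok (rec unchanged)
    recv[Unit] | send[Unit]  ok
      send[Bool] | recv[Bool]  ok
        recv[Unit] | recv[Unit]  ✗ same direction on both sides — not dual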